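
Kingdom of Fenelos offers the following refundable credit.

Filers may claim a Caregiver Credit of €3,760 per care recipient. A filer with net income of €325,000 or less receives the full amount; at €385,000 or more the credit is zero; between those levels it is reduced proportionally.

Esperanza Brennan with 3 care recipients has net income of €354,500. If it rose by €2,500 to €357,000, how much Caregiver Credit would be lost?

€470

At €354,500 — base = 3 × €3,760 = €11,280. €354,500 is €29,500 into a €60,000 phase-out range, leaving 30,500/60,000 of the credit: €11,280 × 30,500/60,000 = €5,734.
At €357,000 — base = 3 × €3,760 = €11,280. €357,000 is €32,000 into a €60,000 phase-out range, leaving 28,000/60,000 of the credit: €11,280 × 28,000/60,000 = €5,264.
Lost: €5,734 − €5,264 = €470.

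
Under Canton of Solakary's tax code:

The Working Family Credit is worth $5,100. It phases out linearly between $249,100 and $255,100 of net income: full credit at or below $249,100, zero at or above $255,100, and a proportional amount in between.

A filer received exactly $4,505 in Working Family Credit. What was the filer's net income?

$4,505 is 4,505/5,100 of the full $5,100, so 595/5,100 of the $6,000 range has been used: income = $249,100 + $6,000 × 595/5,100 = $249,800.

$249,800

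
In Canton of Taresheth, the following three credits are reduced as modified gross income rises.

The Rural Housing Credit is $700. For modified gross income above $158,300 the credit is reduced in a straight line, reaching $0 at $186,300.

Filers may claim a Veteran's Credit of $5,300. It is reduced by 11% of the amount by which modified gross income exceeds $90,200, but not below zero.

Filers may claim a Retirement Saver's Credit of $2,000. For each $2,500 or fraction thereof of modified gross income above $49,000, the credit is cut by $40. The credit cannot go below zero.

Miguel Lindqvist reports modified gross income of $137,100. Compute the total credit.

$1,401

Rural Housing Credit: $137,100 is at or below the $158,300 threshold, so the full $700 applies.
Veteran's Credit: 11% of the $46,900 excess over $90,200 is $5,159; credit = $5,300 − $5,159 = $141.
Retirement Saver's Credit: income exceeds $49,000 by $88,100, which is 36 full-or-partial $2,500 increments; reduction = 36 × $40 = $1,440, leaving $560.
Total: $700 + $141 + $560 = $1,401.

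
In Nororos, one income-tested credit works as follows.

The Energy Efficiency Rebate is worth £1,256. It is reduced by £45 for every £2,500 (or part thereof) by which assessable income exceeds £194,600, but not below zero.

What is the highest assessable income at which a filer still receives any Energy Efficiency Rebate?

£262,100

After 27 increments the reduction is 27 × £45 = £1,215, leaving £41; one more increment wipes it out. Increment 27 ends at excess 27 × £2,500 = £67,500, so the highest qualifying income is £194,600 + £67,500 = £262,100.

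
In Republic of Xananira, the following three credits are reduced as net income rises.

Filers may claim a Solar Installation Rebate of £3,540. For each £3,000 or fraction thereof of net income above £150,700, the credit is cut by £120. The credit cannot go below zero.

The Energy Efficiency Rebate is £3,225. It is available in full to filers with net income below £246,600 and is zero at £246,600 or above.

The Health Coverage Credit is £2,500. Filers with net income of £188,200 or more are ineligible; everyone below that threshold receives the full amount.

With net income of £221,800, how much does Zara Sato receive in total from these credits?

Solar Installation Rebate: income exceeds £150,700 by £71,100, which is 24 full-or-partial £3,000 increments; reduction = 24 × £120 = £2,880, leaving £660.
Energy Efficiency Rebate: £221,800 is below the £246,600 cutoff, so the full £3,225 applies.
Health Coverage Credit: £221,800 meets or exceeds the £188,200 cutoff, so the credit is £0.
Total: £660 + £3,225 + £0 = £3,885.

£3,885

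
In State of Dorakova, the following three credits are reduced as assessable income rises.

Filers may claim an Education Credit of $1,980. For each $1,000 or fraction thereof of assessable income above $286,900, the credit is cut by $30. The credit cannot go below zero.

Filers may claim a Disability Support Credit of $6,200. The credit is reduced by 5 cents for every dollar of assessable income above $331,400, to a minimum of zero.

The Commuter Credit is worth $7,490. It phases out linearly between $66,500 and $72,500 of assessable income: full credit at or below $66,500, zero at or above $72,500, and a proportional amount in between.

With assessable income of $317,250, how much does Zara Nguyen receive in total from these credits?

$7,250

Education Credit: income exceeds $286,900 by $30,350, which is 31 full-or-partial $1,000 increments; reduction = 31 × $30 = $930, leaving $1,050.
Disability Support Credit: $317,250 is at or below the $331,400 threshold, so the full $6,200 applies.
Commuter Credit: $317,250 is at or above $72,500, so the credit is $0.
Total: $1,050 + $6,200 + $0 = $7,250.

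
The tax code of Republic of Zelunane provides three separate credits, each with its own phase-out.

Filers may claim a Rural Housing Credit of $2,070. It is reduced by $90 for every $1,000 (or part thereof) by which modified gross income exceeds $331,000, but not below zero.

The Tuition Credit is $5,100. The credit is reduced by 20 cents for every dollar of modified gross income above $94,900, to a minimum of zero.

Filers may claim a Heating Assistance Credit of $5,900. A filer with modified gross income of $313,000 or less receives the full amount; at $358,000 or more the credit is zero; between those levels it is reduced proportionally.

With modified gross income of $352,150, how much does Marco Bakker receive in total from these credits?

$857

Rural Housing Credit: income exceeds $331,000 by $21,150, which is 22 full-or-partial $1,000 increments; reduction = 22 × $90 = $1,980, leaving $90.
Tuition Credit: 20% of the $257,250 excess over $94,900 is $51,450 ≥ base, so the credit is $0.
Heating Assistance Credit: $352,150 is $39,150 into a $45,000 phase-out range, leaving 5,850/45,000 of the credit: $5,900 × 5,850/45,000 = $767.
Total: $90 + $0 + $767 = $857.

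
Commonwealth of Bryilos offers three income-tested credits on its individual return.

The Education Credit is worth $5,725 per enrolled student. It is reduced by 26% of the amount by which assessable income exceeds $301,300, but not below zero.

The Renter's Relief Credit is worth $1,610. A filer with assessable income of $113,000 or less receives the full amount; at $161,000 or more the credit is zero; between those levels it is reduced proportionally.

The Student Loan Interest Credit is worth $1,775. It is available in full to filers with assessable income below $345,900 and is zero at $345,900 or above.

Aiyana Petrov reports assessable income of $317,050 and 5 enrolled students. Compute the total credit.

$26,305

Education Credit: base = 5 × $5,725 = $28,625. 26% of the $15,750 excess over $301,300 is $4,095; credit = $28,625 − $4,095 = $24,530.
Renter's Relief Credit: $317,050 is at or above $161,000, so the credit is $0.
Student Loan Interest Credit: $317,050 is below the $345,900 cutoff, so the full $1,775 applies.
Total: $24,530 + $0 + $1,775 = $26,305.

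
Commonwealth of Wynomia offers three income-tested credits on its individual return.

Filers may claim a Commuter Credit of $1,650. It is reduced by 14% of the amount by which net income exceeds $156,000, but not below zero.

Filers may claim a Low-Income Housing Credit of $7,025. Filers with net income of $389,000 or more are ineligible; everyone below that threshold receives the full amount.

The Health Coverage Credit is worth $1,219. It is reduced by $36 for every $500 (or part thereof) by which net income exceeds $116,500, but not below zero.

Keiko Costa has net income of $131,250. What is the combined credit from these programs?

$8,814

Commuter Credit: $131,250 is at or below the $156,000 threshold, so the full $1,650 applies.
Low-Income Housing Credit: $131,250 is below the $389,000 cutoff, so the full $7,025 applies.
Health Coverage Credit: income exceeds $116,500 by $14,750, which is 30 full-or-partial $500 increments; reduction = 30 × $36 = $1,080, leaving $139.
Total: $1,650 + $7,025 + $139 = $8,814.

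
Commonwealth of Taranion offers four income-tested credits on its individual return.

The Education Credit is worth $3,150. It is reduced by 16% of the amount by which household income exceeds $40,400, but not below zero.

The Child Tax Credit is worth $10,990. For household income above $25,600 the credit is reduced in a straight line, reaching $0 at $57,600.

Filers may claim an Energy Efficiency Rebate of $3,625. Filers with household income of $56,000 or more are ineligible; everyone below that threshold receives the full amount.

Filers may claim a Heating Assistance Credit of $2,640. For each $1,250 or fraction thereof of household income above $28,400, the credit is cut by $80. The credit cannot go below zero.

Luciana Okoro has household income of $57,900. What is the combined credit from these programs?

$1,070

Education Credit: 16% of the $17,500 excess over $40,400 is $2,800; credit = $3,150 − $2,800 = $350.
Child Tax Credit: $57,900 is at or above $57,600, so the credit is $0.
Energy Efficiency Rebate: $57,900 meets or exceeds the $56,000 cutoff, so the credit is $0.
Heating Assistance Credit: income exceeds $28,400 by $29,500, which is 24 full-or-partial $1,250 increments; reduction = 24 × $80 = $1,920, leaving $720.
Total: $350 + $0 + $0 + $720 = $1,070.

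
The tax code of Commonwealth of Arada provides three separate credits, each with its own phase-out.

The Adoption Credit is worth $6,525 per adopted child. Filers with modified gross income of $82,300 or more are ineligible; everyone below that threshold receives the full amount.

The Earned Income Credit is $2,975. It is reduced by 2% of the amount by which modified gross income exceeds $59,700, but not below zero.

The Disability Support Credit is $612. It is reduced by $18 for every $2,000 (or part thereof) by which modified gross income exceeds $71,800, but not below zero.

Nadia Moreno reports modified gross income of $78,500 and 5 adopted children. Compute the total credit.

Adoption Credit: base = 5 × $6,525 = $32,625. $78,500 is below the $82,300 cutoff, so the full $32,625 applies.
Earned Income Credit: 2% of the $18,800 excess over $59,700 is $376; credit = $2,975 − $376 = $2,599.
Disability Support Credit: income exceeds $71,800 by $6,700, which is 4 full-or-partial $2,000 increments; reduction = 4 × $18 = $72, leaving $540.
Total: $32,625 + $2,599 + $540 = $35,764.

$35,764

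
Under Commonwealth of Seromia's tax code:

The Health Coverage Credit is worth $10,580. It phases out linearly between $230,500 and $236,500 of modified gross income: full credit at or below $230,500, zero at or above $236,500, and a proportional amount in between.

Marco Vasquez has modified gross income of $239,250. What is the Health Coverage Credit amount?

$0

Health Coverage Credit: $239,250 is at or above $236,500, so the credit is $0.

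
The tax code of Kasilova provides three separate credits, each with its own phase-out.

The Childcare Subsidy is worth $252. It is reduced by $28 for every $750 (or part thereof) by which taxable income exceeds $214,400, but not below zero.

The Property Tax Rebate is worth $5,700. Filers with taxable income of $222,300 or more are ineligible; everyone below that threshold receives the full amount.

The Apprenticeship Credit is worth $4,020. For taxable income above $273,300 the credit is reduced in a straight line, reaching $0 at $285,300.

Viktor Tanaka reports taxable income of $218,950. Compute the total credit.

Childcare Subsidy: income exceeds $214,400 by $4,550, which is 7 full-or-partial $750 increments; reduction = 7 × $28 = $196, leaving $56.
Property Tax Rebate: $218,950 is below the $222,300 cutoff, so the full $5,700 applies.
Apprenticeship Credit: $218,950 is at or below the $273,300 threshold, so the full $4,020 applies.
Total: $56 + $5,700 + $4,020 = $9,776.

$9,776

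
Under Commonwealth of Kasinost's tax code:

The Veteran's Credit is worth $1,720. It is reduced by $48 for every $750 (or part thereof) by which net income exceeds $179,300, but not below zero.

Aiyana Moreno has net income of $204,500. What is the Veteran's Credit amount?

$88

Veteran's Credit: income exceeds $179,300 by $25,200, which is 34 full-or-partial $750 increments; reduction = 34 × $48 = $1,632, leaving $88.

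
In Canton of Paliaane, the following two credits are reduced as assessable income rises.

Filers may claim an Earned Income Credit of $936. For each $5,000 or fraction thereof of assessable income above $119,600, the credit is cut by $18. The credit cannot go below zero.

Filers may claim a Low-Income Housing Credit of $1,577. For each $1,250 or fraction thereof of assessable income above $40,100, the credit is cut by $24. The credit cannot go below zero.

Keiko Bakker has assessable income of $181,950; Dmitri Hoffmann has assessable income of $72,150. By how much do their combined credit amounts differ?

$1,187

Keiko ($181,950): Earned Income Credit: income exceeds $119,600 by $62,350, which is 13 full-or-partial $5,000 increments; reduction = 13 × $18 = $234, leaving $702. Low-Income Housing Credit: income exceeds $40,100 by $141,850 → 114 increments × $24 = $2,736 ≥ base, so the credit is $0. total $702 + $0 = $702
Dmitri ($72,150): Earned Income Credit: $72,150 is at or below the $119,600 threshold, so the full $936 applies. Low-Income Housing Credit: income exceeds $40,100 by $32,050, which is 26 full-or-partial $1,250 increments; reduction = 26 × $24 = $624, leaving $953. total $936 + $953 = $1,889
Difference: |$702 − $1,889| = $1,187.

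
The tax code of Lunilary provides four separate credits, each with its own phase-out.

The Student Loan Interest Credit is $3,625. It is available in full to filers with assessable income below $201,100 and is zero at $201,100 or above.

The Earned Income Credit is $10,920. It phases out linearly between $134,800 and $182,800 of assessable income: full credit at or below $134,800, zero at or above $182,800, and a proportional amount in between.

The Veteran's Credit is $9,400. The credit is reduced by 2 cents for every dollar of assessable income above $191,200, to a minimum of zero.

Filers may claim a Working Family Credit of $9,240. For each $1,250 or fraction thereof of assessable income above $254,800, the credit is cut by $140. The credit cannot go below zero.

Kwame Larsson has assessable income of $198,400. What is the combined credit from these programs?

Student Loan Interest Credit: $198,400 is below the $201,100 cutoff, so the full $3,625 applies.
Earned Income Credit: $198,400 is at or above $182,800, so the credit is $0.
Veteran's Credit: 2% of the $7,200 excess over $191,200 is $144; credit = $9,400 − $144 = $9,256.
Working Family Credit: $198,400 is at or below the $254,800 threshold, so the full $9,240 applies.
Total: $3,625 + $0 + $9,256 + $9,240 = $22,121.

$22,121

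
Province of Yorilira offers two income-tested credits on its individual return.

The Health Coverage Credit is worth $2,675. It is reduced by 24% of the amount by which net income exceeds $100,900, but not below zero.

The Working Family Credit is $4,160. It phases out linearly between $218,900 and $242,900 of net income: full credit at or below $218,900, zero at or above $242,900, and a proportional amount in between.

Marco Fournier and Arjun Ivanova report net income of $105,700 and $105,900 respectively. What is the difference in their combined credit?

$48

Marco ($105,700): Health Coverage Credit: 24% of the $4,800 excess over $100,900 is $1,152; credit = $2,675 − $1,152 = $1,523. Working Family Credit: $105,700 is at or below the $218,900 threshold, so the full $4,160 applies. total $1,523 + $4,160 = $5,683
Arjun ($105,900): Health Coverage Credit: 24% of the $5,000 excess over $100,900 is $1,200; credit = $2,675 − $1,200 = $1,475. Working Family Credit: $105,900 is at or below the $218,900 threshold, so the full $4,160 applies. total $1,475 + $4,160 = $5,635
Difference: |$5,683 − $5,635| = $48.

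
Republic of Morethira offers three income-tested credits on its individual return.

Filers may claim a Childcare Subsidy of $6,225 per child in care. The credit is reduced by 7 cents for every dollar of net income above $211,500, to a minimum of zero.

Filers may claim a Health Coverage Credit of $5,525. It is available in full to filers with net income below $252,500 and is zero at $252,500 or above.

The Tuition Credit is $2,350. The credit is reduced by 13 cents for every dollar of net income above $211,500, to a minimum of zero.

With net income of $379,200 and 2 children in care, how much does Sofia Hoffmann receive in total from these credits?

$711

Childcare Subsidy: base = 2 × $6,225 = $12,450. 7% of the $167,700 excess over $211,500 is $11,739; credit = $12,450 − $11,739 = $711.
Health Coverage Credit: $379,200 meets or exceeds the $252,500 cutoff, so the credit is $0.
Tuition Credit: 13% of the $167,700 excess over $211,500 is $21,801 ≥ base, so the credit is $0.
Total: $711 + $0 + $0 = $711.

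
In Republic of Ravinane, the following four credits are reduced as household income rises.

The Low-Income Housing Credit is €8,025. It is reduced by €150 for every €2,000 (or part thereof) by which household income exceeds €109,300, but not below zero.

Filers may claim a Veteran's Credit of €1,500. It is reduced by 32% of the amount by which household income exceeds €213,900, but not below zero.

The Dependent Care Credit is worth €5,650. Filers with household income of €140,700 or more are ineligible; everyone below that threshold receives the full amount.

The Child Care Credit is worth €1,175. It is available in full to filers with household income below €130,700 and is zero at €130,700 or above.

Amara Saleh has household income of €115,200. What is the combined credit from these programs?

Low-Income Housing Credit: income exceeds €109,300 by €5,900, which is 3 full-or-partial €2,000 increments; reduction = 3 × €150 = €450, leaving €7,575.
Veteran's Credit: €115,200 is at or below the €213,900 threshold, so the full €1,500 applies.
Dependent Care Credit: €115,200 is below the €140,700 cutoff, so the full €5,650 applies.
Child Care Credit: €115,200 is below the €130,700 cutoff, so the full €1,175 applies.
Total: €7,575 + €1,500 + €5,650 + €1,175 = €15,900.

€15,900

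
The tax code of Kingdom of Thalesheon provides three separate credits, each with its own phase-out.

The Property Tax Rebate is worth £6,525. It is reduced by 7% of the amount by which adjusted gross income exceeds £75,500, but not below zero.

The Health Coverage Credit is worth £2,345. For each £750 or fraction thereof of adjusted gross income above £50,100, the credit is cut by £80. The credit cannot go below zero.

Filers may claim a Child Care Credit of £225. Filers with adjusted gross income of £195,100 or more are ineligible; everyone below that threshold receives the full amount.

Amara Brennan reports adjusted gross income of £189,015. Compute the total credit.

Property Tax Rebate: 7% of the £113,515 excess over £75,500 is £7,946.05 ≥ base, so the credit is £0.
Health Coverage Credit: income exceeds £50,100 by £138,915 → 186 increments × £80 = £14,880 ≥ base, so the credit is £0.
Child Care Credit: £189,015 is below the £195,100 cutoff, so the full £225 applies.
Total: £0 + £0 + £225 = £225.

£225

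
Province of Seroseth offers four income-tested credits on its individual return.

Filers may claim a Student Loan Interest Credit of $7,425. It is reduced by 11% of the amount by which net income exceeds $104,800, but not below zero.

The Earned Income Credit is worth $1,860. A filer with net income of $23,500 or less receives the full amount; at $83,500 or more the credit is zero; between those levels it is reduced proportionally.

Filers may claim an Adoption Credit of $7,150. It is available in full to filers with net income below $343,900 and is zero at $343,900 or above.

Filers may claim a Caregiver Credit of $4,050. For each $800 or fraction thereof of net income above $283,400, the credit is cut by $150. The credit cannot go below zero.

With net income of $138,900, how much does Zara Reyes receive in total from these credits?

Student Loan Interest Credit: 11% of the $34,100 excess over $104,800 is $3,751; credit = $7,425 − $3,751 = $3,674.
Earned Income Credit: $138,900 is at or above $83,500, so the credit is $0.
Adoption Credit: $138,900 is below the $343,900 cutoff, so the full $7,150 applies.
Caregiver Credit: $138,900 is at or below the $283,400 threshold, so the full $4,050 applies.
Total: $3,674 + $0 + $7,150 + $4,050 = $14,874.

$14,874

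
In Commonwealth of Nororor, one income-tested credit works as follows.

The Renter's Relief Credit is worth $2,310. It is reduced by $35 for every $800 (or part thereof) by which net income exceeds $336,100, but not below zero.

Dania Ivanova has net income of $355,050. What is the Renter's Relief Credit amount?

$1,470

Renter's Relief Credit: income exceeds $336,100 by $18,950, which is 24 full-or-partial $800 increments; reduction = 24 × $35 = $840, leaving $1,470.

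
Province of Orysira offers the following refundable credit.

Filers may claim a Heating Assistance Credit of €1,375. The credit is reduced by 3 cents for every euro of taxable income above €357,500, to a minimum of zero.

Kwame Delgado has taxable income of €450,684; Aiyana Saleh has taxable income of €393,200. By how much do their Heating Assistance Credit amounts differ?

Kwame (€450,684): Heating Assistance Credit: 3% of the €93,184 excess over €357,500 is €2,795.52 ≥ base, so the credit is €0.
Aiyana (€393,200): Heating Assistance Credit: 3% of the €35,700 excess over €357,500 is €1,071; credit = €1,375 − €1,071 = €304.
Difference: |€0 − €304| = €304.

€304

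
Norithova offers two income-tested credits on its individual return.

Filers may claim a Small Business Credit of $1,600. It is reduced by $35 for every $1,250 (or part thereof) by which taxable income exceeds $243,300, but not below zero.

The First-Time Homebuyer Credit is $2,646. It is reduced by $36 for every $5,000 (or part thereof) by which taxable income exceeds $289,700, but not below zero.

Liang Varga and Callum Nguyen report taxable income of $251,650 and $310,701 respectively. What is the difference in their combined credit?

Liang ($251,650): Small Business Credit: income exceeds $243,300 by $8,350, which is 7 full-or-partial $1,250 increments; reduction = 7 × $35 = $245, leaving $1,355. First-Time Homebuyer Credit: $251,650 is at or below the $289,700 threshold, so the full $2,646 applies. total $1,355 + $2,646 = $4,001
Callum ($310,701): Small Business Credit: income exceeds $243,300 by $67,401 → 54 increments × $35 = $1,890 ≥ base, so the credit is $0. First-Time Homebuyer Credit: income exceeds $289,700 by $21,001, which is 5 full-or-partial $5,000 increments; reduction = 5 × $36 = $180, leaving $2,466. total $0 + $2,466 = $2,466
Difference: |$4,001 − $2,466| = $1,535.

$1,535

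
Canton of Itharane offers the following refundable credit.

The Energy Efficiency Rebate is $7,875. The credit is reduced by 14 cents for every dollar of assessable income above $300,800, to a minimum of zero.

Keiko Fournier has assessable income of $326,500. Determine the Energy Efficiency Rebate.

$4,277

Energy Efficiency Rebate: 14% of the $25,700 excess over $300,800 is $3,598; credit = $7,875 − $3,598 = $4,277.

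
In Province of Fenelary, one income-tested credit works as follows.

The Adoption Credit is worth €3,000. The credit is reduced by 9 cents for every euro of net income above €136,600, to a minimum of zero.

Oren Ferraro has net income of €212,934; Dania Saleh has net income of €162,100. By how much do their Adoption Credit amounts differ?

€705

Oren (€212,934): Adoption Credit: 9% of the €76,334 excess over €136,600 is €6,870.06 ≥ base, so the credit is €0.
Dania (€162,100): Adoption Credit: 9% of the €25,500 excess over €136,600 is €2,295; credit = €3,000 − €2,295 = €705.
Difference: |€0 − €705| = €705.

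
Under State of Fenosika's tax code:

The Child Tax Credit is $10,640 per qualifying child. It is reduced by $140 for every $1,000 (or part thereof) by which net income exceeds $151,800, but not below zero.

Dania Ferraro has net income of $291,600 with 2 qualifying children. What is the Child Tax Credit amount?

Child Tax Credit: base = 2 × $10,640 = $21,280. income exceeds $151,800 by $139,800, which is 140 full-or-partial $1,000 increments; reduction = 140 × $140 = $19,600, leaving $1,680.

$1,680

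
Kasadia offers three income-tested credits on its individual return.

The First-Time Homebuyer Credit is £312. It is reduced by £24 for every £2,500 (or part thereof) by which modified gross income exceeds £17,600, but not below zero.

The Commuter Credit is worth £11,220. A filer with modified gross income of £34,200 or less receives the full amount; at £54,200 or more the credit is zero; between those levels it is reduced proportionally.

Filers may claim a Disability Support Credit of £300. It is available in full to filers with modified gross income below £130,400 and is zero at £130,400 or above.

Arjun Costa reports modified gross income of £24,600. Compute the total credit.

£11,760

First-Time Homebuyer Credit: income exceeds £17,600 by £7,000, which is 3 full-or-partial £2,500 increments; reduction = 3 × £24 = £72, leaving £240.
Commuter Credit: £24,600 is at or below the £34,200 threshold, so the full £11,220 applies.
Disability Support Credit: £24,600 is below the £130,400 cutoff, so the full £300 applies.
Total: £240 + £11,220 + £300 = £11,760.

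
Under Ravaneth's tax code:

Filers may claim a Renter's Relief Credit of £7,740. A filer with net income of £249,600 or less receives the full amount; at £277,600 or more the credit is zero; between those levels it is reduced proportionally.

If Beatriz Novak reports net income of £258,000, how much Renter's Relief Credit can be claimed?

Renter's Relief Credit: £258,000 is £8,400 into a £28,000 phase-out range, leaving 19,600/28,000 of the credit: £7,740 × 19,600/28,000 = £5,418.

£5,418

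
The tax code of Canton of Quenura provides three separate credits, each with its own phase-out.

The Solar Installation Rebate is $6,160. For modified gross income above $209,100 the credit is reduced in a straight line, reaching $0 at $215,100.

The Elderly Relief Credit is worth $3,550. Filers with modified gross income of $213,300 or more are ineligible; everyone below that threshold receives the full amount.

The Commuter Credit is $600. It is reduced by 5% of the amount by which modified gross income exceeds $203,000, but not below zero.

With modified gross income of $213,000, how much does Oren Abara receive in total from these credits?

Solar Installation Rebate: $213,000 is $3,900 into a $6,000 phase-out range, leaving 2,100/6,000 of the credit: $6,160 × 2,100/6,000 = $2,156.
Elderly Relief Credit: $213,000 is below the $213,300 cutoff, so the full $3,550 applies.
Commuter Credit: 5% of the $10,000 excess over $203,000 is $500; credit = $600 − $500 = $100.
Total: $2,156 + $3,550 + $100 = $5,806.

$5,806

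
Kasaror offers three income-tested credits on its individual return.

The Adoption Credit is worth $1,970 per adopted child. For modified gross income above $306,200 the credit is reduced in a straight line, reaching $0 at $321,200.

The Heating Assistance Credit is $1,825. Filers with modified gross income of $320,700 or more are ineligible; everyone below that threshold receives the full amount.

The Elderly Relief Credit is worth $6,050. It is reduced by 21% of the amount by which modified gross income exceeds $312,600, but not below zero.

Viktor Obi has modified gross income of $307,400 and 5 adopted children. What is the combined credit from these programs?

$16,937

Adoption Credit: base = 5 × $1,970 = $9,850. $307,400 is $1,200 into a $15,000 phase-out range, leaving 13,800/15,000 of the credit: $9,850 × 13,800/15,000 = $9,062.
Heating Assistance Credit: $307,400 is below the $320,700 cutoff, so the full $1,825 applies.
Elderly Relief Credit: $307,400 is at or below the $312,600 threshold, so the full $6,050 applies.
Total: $9,062 + $1,825 + $6,050 = $16,937.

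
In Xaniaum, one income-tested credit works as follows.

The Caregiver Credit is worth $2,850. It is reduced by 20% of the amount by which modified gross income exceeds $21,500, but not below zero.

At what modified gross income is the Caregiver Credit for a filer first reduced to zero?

$35,750

The credit falls by 20% of each dollar above $21,500, so it reaches zero when the excess is $2,850 / 20% = $14,250: income = $21,500 + $14,250 = $35,750.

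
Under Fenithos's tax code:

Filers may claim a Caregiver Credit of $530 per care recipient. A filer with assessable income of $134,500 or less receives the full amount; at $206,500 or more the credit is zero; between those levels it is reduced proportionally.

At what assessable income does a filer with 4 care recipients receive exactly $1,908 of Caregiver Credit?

Full credit = 4 × $530 = $2,120.
$1,908 is 1,908/2,120 of the full $2,120, so 212/2,120 of the $72,000 range has been used: income = $134,500 + $72,000 × 212/2,120 = $141,700.

$141,700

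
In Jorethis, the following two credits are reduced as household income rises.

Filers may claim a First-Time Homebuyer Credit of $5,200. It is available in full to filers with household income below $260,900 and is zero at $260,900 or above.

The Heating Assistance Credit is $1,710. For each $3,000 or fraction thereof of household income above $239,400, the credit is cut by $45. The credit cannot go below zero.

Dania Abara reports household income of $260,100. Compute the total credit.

First-Time Homebuyer Credit: $260,100 is below the $260,900 cutoff, so the full $5,200 applies.
Heating Assistance Credit: income exceeds $239,400 by $20,700, which is 7 full-or-partial $3,000 increments; reduction = 7 × $45 = $315, leaving $1,395.
Total: $5,200 + $1,395 = $6,595.

$6,595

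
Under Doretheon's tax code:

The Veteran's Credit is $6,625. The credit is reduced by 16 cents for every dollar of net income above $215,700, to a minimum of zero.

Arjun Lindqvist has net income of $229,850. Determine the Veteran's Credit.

$4,361

Veteran's Credit: 16% of the $14,150 excess over $215,700 is $2,264; credit = $6,625 − $2,264 = $4,361.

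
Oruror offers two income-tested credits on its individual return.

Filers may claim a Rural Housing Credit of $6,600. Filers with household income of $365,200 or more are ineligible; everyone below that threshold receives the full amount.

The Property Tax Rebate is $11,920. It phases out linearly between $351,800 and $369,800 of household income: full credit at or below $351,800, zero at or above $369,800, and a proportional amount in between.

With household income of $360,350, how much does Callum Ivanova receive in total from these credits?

Rural Housing Credit: $360,350 is below the $365,200 cutoff, so the full $6,600 applies.
Property Tax Rebate: $360,350 is $8,550 into a $18,000 phase-out range, leaving 9,450/18,000 of the credit: $11,920 × 9,450/18,000 = $6,258.
Total: $6,600 + $6,258 = $12,858.

$12,858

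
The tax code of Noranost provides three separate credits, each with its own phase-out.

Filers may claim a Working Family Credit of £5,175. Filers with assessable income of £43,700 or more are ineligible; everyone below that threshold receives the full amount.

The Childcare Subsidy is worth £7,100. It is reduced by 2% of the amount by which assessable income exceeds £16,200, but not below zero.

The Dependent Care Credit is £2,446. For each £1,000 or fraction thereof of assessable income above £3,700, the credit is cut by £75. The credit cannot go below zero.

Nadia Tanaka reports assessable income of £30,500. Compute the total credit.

£12,410

Working Family Credit: £30,500 is below the £43,700 cutoff, so the full £5,175 applies.
Childcare Subsidy: 2% of the £14,300 excess over £16,200 is £286; credit = £7,100 − £286 = £6,814.
Dependent Care Credit: income exceeds £3,700 by £26,800, which is 27 full-or-partial £1,000 increments; reduction = 27 × £75 = £2,025, leaving £421.
Total: £5,175 + £6,814 + £421 = £12,410.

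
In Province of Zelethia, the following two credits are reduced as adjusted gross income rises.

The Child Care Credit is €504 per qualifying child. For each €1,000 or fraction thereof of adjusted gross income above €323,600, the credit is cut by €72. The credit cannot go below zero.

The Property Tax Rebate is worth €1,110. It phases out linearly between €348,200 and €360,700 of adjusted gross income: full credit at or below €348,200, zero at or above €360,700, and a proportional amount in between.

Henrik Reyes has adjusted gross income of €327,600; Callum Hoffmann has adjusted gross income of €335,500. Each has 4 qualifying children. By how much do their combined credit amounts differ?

Henrik (€327,600): Child Care Credit: base = 4 × €504 = €2,016. income exceeds €323,600 by €4,000, which is 4 full-or-partial €1,000 increments; reduction = 4 × €72 = €288, leaving €1,728. Property Tax Rebate: €327,600 is at or below the €348,200 threshold, so the full €1,110 applies. total €1,728 + €1,110 = €2,838
Callum (€335,500): Child Care Credit: base = 4 × €504 = €2,016. income exceeds €323,600 by €11,900, which is 12 full-or-partial €1,000 increments; reduction = 12 × €72 = €864, leaving €1,152. Property Tax Rebate: €335,500 is at or below the €348,200 threshold, so the full €1,110 applies. total €1,152 + €1,110 = €2,262
Difference: |€2,838 − €2,262| = €576.

€576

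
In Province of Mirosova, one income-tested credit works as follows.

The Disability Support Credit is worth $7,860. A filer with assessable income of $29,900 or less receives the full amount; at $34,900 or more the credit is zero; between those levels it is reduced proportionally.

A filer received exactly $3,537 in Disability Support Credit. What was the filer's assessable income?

$32,650

$3,537 is 3,537/7,860 of the full $7,860, so 4,323/7,860 of the $5,000 range has been used: income = $29,900 + $5,000 × 4,323/7,860 = $32,650.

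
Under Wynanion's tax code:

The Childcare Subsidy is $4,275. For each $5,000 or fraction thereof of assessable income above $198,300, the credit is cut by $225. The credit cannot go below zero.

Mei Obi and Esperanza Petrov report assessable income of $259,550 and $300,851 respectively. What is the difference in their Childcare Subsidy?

$1,350

Mei ($259,550): Childcare Subsidy: income exceeds $198,300 by $61,250, which is 13 full-or-partial $5,000 increments; reduction = 13 × $225 = $2,925, leaving $1,350.
Esperanza ($300,851): Childcare Subsidy: income exceeds $198,300 by $102,551 → 21 increments × $225 = $4,725 ≥ base, so the credit is $0.
Difference: |$1,350 − $0| = $1,350.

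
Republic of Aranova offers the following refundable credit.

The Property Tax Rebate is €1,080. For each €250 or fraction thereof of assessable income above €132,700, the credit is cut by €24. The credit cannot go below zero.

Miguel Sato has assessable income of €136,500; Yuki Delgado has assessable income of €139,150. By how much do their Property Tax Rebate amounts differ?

€240

Miguel (€136,500): Property Tax Rebate: income exceeds €132,700 by €3,800, which is 16 full-or-partial €250 increments; reduction = 16 × €24 = €384, leaving €696.
Yuki (€139,150): Property Tax Rebate: income exceeds €132,700 by €6,450, which is 26 full-or-partial €250 increments; reduction = 26 × €24 = €624, leaving €456.
Difference: |€696 − €456| = €240.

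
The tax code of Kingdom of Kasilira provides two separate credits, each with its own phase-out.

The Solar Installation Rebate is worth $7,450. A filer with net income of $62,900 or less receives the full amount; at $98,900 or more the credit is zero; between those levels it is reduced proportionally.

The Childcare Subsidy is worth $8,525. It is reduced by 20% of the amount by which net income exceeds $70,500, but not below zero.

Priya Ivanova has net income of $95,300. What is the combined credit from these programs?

$4,310

Solar Installation Rebate: $95,300 is $32,400 into a $36,000 phase-out range, leaving 3,600/36,000 of the credit: $7,450 × 3,600/36,000 = $745.
Childcare Subsidy: 20% of the $24,800 excess over $70,500 is $4,960; credit = $8,525 − $4,960 = $3,565.
Total: $745 + $3,565 = $4,310.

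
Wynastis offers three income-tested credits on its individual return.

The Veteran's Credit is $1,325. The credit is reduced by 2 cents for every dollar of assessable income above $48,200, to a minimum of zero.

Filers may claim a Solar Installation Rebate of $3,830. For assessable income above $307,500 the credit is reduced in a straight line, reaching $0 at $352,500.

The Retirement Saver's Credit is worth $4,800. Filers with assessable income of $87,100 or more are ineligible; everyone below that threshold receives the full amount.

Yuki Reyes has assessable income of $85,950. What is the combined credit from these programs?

$9,200

Veteran's Credit: 2% of the $37,750 excess over $48,200 is $755; credit = $1,325 − $755 = $570.
Solar Installation Rebate: $85,950 is at or below the $307,500 threshold, so the full $3,830 applies.
Retirement Saver's Credit: $85,950 is below the $87,100 cutoff, so the full $4,800 applies.
Total: $570 + $3,830 + $4,800 = $9,200.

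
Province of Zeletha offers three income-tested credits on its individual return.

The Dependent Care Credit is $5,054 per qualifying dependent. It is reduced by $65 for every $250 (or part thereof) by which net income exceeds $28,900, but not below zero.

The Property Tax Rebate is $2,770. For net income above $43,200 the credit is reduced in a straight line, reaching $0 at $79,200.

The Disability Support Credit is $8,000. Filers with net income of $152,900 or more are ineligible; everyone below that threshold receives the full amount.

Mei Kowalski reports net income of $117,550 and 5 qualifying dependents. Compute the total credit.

$10,195

Dependent Care Credit: base = 5 × $5,054 = $25,270. income exceeds $28,900 by $88,650, which is 355 full-or-partial $250 increments; reduction = 355 × $65 = $23,075, leaving $2,195.
Property Tax Rebate: $117,550 is at or above $79,200, so the credit is $0.
Disability Support Credit: $117,550 is below the $152,900 cutoff, so the full $8,000 applies.
Total: $2,195 + $0 + $8,000 = $10,195.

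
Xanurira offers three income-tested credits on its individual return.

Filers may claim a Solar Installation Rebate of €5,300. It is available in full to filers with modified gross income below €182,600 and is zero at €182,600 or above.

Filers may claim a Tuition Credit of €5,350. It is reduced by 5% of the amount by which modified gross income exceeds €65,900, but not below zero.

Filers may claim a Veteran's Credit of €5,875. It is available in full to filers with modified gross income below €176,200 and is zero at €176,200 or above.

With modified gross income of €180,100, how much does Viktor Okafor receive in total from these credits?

Solar Installation Rebate: €180,100 is below the €182,600 cutoff, so the full €5,300 applies.
Tuition Credit: 5% of the €114,200 excess over €65,900 is €5,710 ≥ base, so the credit is €0.
Veteran's Credit: €180,100 meets or exceeds the €176,200 cutoff, so the credit is €0.
Total: €5,300 + €0 + €0 = €5,300.

€5,300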